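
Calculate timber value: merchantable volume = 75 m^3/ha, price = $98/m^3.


Value = 75 * 98 = $7350/ha

$7350/ha


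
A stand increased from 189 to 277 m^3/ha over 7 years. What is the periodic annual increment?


PAI = (V2 - V1) / period = (277 - 189) / 7 = 88 / 7 = 12.5714 ≈ 12.57 m^3/ha/yr

12.57 m^3/ha/yr


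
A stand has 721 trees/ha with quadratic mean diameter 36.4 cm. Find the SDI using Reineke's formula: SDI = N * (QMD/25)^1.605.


QMD/25 = 36.4/25 = 1.456
(1.456)^1.605 = exp(1.605 * ln(1.456)) = exp(1.605 * 0.375693) = exp(0.602987) = 1.82757
SDI = 721 * 1.82757 = 1317.68 ≈ 1318

1318


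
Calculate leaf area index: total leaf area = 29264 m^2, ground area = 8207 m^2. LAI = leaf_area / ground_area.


LAI = 29264 / 8207 = 3.5657 ≈ 3.57

3.57


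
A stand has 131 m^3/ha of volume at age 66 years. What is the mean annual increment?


MAI = 131 / 66 = 1.9848 ≈ 1.98 m^3/ha/yr

1.98 m^3/ha/yr


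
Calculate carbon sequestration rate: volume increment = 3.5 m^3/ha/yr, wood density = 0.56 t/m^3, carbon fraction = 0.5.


C = 3.5 * 0.56 * 0.5 = 0.98 t C/ha/yr

0.98 t C/ha/yr


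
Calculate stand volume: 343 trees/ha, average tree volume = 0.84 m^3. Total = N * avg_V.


V_stand = 343 * 0.84 = 288.12 ≈ 288.1 m^3/ha

288.1 m^3/ha


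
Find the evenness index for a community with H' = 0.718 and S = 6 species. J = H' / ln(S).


ln(6) = 1.79176
J = H' / ln(S) = 0.718 / 1.79176 = 0.400723 ≈ 0.4007

0.4007


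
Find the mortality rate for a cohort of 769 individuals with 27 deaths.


Mortality rate = 27 / 769 = 0.035111 ≈ 0.0351

0.0351


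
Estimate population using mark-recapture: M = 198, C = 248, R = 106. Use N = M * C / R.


N = M * C / R = 198 * 248 / 106 = 49104 / 106 = 463.25 ≈ 463

463 individuals


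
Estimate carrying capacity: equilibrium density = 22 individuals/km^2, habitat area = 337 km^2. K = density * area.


K = 22 * 337 = 7414 individuals

7414 individuals


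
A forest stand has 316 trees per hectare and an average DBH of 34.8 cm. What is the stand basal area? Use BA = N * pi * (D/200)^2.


(D/200)^2 = (34.8/200)^2 = 0.174^2 = 0.030276
Individual BA = 3.141593 * 0.030276 = 0.0951149 m^2
Stand BA = 316 * 0.0951149 = 30.0563 ≈ 30.06 m^2/ha

30.06 m^2/ha


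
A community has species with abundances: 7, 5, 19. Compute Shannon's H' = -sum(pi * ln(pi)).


Total N = 7 + 5 + 19 = 31
Per-species terms:
  p = 7/31 = 0.225806; ln(p) = -1.488079; p*ln(p) = 0.225806 * (-1.488079) = -0.336017
  p = 5/31 = 0.161290; ln(p) = -1.824551; p*ln(p) = 0.161290 * (-1.824551) = -0.294282
  p = 19/31 = 0.612903; ln(p) = -0.489549; p*ln(p) = 0.612903 * (-0.489549) = -0.300046
sum(p*ln(p)) = (-0.336017) + (-0.294282) + (-0.300046) = -0.930345
H' = -(-0.930345) = 0.930345 ≈ 0.9303

0.9303


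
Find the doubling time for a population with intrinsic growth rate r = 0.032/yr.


td = ln(2) / 0.032 = 0.693147 / 0.032 = 21.6608 ≈ 21.7 years

21.7 years


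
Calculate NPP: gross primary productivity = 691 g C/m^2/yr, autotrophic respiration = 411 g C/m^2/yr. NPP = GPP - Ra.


NPP = GPP - Ra = 691 - 411 = 280 g C/m^2/yr

280 g C/m^2/yr


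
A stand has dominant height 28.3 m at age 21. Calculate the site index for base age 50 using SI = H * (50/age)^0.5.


50/21 = 2.38095
(2.38095)^0.5 = 1.54303
SI = 28.3 * 1.54303 = 43.6677 ≈ 43.7 m

43.7 m


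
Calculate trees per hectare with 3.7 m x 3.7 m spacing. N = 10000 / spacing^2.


N = 10000 / 3.7^2 = 10000 / 13.69 = 730.460 ≈ 730 trees/ha

730 trees/ha


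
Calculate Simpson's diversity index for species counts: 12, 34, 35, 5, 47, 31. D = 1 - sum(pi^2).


Total N = 12 + 34 + 35 + 5 + 47 + 31 = 164
Per-species terms:
  p = 12/164 = 0.073171; p^2 = 0.073171^2 = 0.005354
  p = 34/164 = 0.207317; p^2 = 0.207317^2 = 0.042980
  p = 35/164 = 0.213415; p^2 = 0.213415^2 = 0.045546
  p = 5/164 = 0.030488; p^2 = 0.030488^2 = 0.000930
  p = 47/164 = 0.286585; p^2 = 0.286585^2 = 0.082131
  p = 31/164 = 0.189024; p^2 = 0.189024^2 = 0.035730
sum(p^2) = 0.005354 + 0.042980 + 0.045546 + 0.000930 + 0.082131 + 0.035730 = 0.212671
D = 1 - 0.212671 = 0.787329 ≈ 0.7873

0.7873


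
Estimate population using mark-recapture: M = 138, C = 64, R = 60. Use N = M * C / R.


N = M * C / R = 138 * 64 / 60 = 8832 / 60 = 147.20 ≈ 147

147 individuals


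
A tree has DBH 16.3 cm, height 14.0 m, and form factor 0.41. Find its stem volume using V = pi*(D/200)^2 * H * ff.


(D/200)^2 = (16.3/200)^2 = 0.0815^2 = 0.00664225
BA = 3.141593 * 0.00664225 = 0.0208672 m^2
V = 0.0208672 * 14.0 * 0.41 = 0.119778 ≈ 0.120 m^3

0.120 m^3


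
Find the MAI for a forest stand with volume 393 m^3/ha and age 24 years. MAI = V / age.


MAI = 393 / 24 = 16.3750 ≈ 16.38 m^3/ha/yr

16.38 m^3/ha/yr


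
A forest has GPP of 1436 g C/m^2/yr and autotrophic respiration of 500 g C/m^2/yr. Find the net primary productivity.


NPP = GPP - Ra = 1436 - 500 = 936 g C/m^2/yr

936 g C/m^2/yr


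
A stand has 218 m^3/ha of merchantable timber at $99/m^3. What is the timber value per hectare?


Value = 218 * 99 = $21582/ha

$21582/ha


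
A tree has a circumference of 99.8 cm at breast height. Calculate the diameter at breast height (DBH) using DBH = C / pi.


DBH = C / pi = 99.8 / 3.141593 = 31.7673 ≈ 31.77 cm

31.77 cm


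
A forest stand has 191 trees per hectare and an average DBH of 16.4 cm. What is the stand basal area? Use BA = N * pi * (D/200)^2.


(D/200)^2 = (16.4/200)^2 = 0.082^2 = 0.006724
Individual BA = 3.141593 * 0.006724 = 0.0211241 m^2
Stand BA = 191 * 0.0211241 = 4.03470 ≈ 4.03 m^2/ha

4.03 m^2/ha


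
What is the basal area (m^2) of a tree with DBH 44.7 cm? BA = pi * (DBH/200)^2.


D/200 = 44.7/200 = 0.2235 m
(D/200)^2 = 0.2235^2 = 0.04995225
BA = 3.141593 * 0.04995225 = 0.156930 ≈ 0.1569 m^2

0.1569 m^2


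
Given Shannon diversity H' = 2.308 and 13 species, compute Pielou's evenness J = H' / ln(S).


ln(13) = 2.56495
J = H' / ln(S) = 2.308 / 2.56495 = 0.899823 ≈ 0.8998

0.8998


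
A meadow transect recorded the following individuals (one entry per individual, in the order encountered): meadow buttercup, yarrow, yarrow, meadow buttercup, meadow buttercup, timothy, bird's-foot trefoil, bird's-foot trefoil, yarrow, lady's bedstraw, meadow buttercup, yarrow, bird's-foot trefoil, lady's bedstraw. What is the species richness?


Total individuals logged = 14
Distinct species (count of individuals): meadow buttercup (4), yarrow (4), timothy (1), bird's-foot trefoil (3), lady's bedstraw (2)
Species richness = number of distinct species = 5

5


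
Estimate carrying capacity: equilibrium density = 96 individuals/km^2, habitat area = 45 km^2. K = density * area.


K = 96 * 45 = 4320 individuals

4320 individuals


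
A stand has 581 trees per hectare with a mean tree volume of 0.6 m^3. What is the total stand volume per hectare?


V_stand = 581 * 0.6 = 348.6 m^3/ha

348.6 m^3/ha


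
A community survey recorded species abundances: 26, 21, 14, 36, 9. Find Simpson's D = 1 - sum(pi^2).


Total N = 26 + 21 + 14 + 36 + 9 = 106
Per-species terms:
  p = 26/106 = 0.245283; p^2 = 0.245283^2 = 0.060164
  p = 21/106 = 0.198113; p^2 = 0.198113^2 = 0.039249
  p = 14/106 = 0.132075; p^2 = 0.132075^2 = 0.017444
  p = 36/106 = 0.339623; p^2 = 0.339623^2 = 0.115344
  p = 9/106 = 0.084906; p^2 = 0.084906^2 = 0.007209
sum(p^2) = 0.060164 + 0.039249 + 0.017444 + 0.115344 + 0.007209 = 0.239410
D = 1 - 0.239410 = 0.760590 ≈ 0.7606

0.7606


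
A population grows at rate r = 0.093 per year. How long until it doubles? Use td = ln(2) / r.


td = ln(2) / 0.093 = 0.693147 / 0.093 = 7.45319 ≈ 7.5 years

7.5 years


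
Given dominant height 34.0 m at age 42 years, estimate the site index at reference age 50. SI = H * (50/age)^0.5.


50/42 = 1.19048
(1.19048)^0.5 = 1.09109
SI = 34.0 * 1.09109 = 37.0971 ≈ 37.1 m

37.1 m


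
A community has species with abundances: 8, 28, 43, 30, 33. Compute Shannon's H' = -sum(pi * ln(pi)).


Total N = 8 + 28 + 43 + 30 + 33 = 142
Per-species terms:
  p = 8/142 = 0.056338; ln(p) = -2.876386; p*ln(p) = 0.056338 * (-2.876386) = -0.162050
  p = 28/142 = 0.197183; ln(p) = -1.623623; p*ln(p) = 0.197183 * (-1.623623) = -0.320151
  p = 43/142 = 0.302817; ln(p) = -1.194627; p*ln(p) = 0.302817 * (-1.194627) = -0.361753
  p = 30/142 = 0.211268; ln(p) = -1.554628; p*ln(p) = 0.211268 * (-1.554628) = -0.328443
  p = 33/142 = 0.232394; ln(p) = -1.459321; p*ln(p) = 0.232394 * (-1.459321) = -0.339137
sum(p*ln(p)) = (-0.162050) + (-0.320151) + (-0.361753) + (-0.328443) + (-0.339137) = -1.511534
H' = -(-1.511534) = 1.511534 ≈ 1.5115

1.5115


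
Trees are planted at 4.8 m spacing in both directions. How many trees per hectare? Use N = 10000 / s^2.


N = 10000 / 4.8^2 = 10000 / 23.04 = 434.028 ≈ 434 trees/ha

434 trees/ha


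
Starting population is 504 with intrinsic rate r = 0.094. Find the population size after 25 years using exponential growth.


r*t = 0.094 * 25 = 2.35
exp(2.35) = 10.4856
N = 504 * 10.4856 = 5284.74 ≈ 5285

5285


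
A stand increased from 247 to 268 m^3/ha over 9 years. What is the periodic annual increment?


PAI = (V2 - V1) / period = (268 - 247) / 9 = 21 / 9 = 2.3333 ≈ 2.33 m^3/ha/yr

2.33 m^3/ha/yr


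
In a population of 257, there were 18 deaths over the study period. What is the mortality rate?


Mortality rate = 18 / 257 = 0.070039 ≈ 0.0700

0.0700


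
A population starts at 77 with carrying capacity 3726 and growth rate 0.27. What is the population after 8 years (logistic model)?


(K - N0)/N0 = (3726 - 77)/77 = 3649/77 = 47.3896
r*t = 0.27 * 8 = 2.16; exp(-2.16) = 0.115325
47.3896 * 0.115325 = 5.46521
1 + 5.46521 = 6.46521
N = 3726 / 6.46521 = 576.315 ≈ 576

576


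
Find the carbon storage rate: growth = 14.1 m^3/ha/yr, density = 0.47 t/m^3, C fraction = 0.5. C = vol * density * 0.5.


C = 14.1 * 0.47 * 0.5 = 3.3135 ≈ 3.31 t C/ha/yr

3.31 t C/ha/yr


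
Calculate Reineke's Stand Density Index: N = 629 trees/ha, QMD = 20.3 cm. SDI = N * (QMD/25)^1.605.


QMD/25 = 20.3/25 = 0.812
(0.812)^1.605 = exp(1.605 * ln(0.812)) = exp(1.605 * (-0.208255)) = exp(-0.334249) = 0.715876
SDI = 629 * 0.715876 = 450.286 ≈ 450

450


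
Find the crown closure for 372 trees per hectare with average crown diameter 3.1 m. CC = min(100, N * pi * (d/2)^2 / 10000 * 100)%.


(d/2)^2 = (3.1/2)^2 = 1.55^2 = 2.4025
Crown area = 3.141593 * 2.4025 = 7.54768 m^2
N * area / 10000 * 100 = 372 * 7.54768 / 10000 * 100 = 28.0774
CC = min(100, 28.0774) = 28.0774 ≈ 28.1%

28.1%


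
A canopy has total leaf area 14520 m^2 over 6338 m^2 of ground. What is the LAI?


LAI = 14520 / 6338 = 2.2909 ≈ 2.29

2.29


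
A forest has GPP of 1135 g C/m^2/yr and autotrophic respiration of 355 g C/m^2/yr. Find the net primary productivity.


NPP = GPP - Ra = 1135 - 355 = 780 g C/m^2/yr

780 g C/m^2/yr


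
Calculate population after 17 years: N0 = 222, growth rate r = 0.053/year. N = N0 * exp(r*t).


r*t = 0.053 * 17 = 0.901
exp(0.901) = 2.46206
N = 222 * 2.46206 = 546.577 ≈ 547

547


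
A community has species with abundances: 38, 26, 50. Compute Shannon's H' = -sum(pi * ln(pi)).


Total N = 38 + 26 + 50 = 114
Per-species terms:
  p = 38/114 = 0.333333; ln(p) = -1.098613; p*ln(p) = 0.333333 * (-1.098613) = -0.366204
  p = 26/114 = 0.228070; ln(p) = -1.478103; p*ln(p) = 0.228070 * (-1.478103) = -0.337111
  p = 50/114 = 0.438596; ln(p) = -0.824177; p*ln(p) = 0.438596 * (-0.824177) = -0.361481
sum(p*ln(p)) = (-0.366204) + (-0.337111) + (-0.361481) = -1.064796
H' = -(-1.064796) = 1.064796 ≈ 1.0648

1.0648


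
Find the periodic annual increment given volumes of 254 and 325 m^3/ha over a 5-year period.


PAI = (V2 - V1) / period = (325 - 254) / 5 = 71 / 5 = 14.20 m^3/ha/yr

14.20 m^3/ha/yr


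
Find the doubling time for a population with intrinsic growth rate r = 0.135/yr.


td = ln(2) / 0.135 = 0.693147 / 0.135 = 5.13442 ≈ 5.1 years

5.1 years


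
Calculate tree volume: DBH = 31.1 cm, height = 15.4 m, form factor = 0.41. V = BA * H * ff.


(D/200)^2 = (31.1/200)^2 = 0.1555^2 = 0.02418025
BA = 3.141593 * 0.02418025 = 0.0759645 m^2
V = 0.0759645 * 15.4 * 0.41 = 0.479640 ≈ 0.480 m^3

0.480 m^3


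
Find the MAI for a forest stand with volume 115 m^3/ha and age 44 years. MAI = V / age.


MAI = 115 / 44 = 2.6136 ≈ 2.61 m^3/ha/yr

2.61 m^3/ha/yr


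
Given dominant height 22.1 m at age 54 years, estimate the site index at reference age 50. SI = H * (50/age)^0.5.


50/54 = 0.925926
(0.925926)^0.5 = 0.962250
SI = 22.1 * 0.962250 = 21.2657 ≈ 21.3 m

21.3 m


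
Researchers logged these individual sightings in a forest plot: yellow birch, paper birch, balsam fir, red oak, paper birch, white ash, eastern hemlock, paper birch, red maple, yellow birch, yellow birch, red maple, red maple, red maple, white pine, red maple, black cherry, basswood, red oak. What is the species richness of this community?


Total individuals logged = 19
Distinct species (count of individuals): yellow birch (3), paper birch (3), balsam fir (1), red oak (2), white ash (1), eastern hemlock (1), red maple (5), white pine (1), black cherry (1), basswood (1)
Species richness = number of distinct species = 10

10


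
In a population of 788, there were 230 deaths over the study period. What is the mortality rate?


Mortality rate = 230 / 788 = 0.291878 ≈ 0.2919

0.2919


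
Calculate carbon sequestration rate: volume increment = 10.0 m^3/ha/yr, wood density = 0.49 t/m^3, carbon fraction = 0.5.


C = 10.0 * 0.49 * 0.5 = 2.45 t C/ha/yr

2.45 t C/ha/yr


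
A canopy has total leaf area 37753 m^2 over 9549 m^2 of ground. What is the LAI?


LAI = 37753 / 9549 = 3.9536 ≈ 3.95

3.95


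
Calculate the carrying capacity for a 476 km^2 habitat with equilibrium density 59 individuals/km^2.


K = 59 * 476 = 28084 individuals

28084 individuals


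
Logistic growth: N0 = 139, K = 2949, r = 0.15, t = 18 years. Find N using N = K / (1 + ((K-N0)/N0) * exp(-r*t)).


(K - N0)/N0 = (2949 - 139)/139 = 2810/139 = 20.2158
r*t = 0.15 * 18 = 2.7; exp(-2.7) = 0.0672055
20.2158 * 0.0672055 = 1.35861
1 + 1.35861 = 2.35861
N = 2949 / 2.35861 = 1250.31 ≈ 1250

1250


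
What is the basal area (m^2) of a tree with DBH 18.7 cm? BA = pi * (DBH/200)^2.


D/200 = 18.7/200 = 0.0935 m
(D/200)^2 = 0.0935^2 = 0.00874225
BA = 3.141593 * 0.00874225 = 0.0274646 ≈ 0.0275 m^2

0.0275 m^2


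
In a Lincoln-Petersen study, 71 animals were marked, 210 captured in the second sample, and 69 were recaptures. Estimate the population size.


N = M * C / R = 71 * 210 / 69 = 14910 / 69 = 216.09 ≈ 216

216 individuals


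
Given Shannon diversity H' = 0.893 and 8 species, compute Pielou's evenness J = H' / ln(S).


ln(8) = 2.07944
J = H' / ln(S) = 0.893 / 2.07944 = 0.429443 ≈ 0.4294

0.4294


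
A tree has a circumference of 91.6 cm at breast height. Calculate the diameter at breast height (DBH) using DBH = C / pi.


DBH = C / pi = 91.6 / 3.141593 = 29.1572 ≈ 29.16 cm

29.16 cm


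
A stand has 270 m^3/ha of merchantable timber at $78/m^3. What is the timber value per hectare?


Value = 270 * 78 = $21060/ha

$21060/ha


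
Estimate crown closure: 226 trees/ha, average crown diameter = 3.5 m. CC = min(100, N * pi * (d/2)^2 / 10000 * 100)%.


(d/2)^2 = (3.5/2)^2 = 1.75^2 = 3.0625
Crown area = 3.141593 * 3.0625 = 9.62113 m^2
N * area / 10000 * 100 = 226 * 9.62113 / 10000 * 100 = 21.7438
CC = min(100, 21.7438) = 21.7438 ≈ 21.7%

21.7%


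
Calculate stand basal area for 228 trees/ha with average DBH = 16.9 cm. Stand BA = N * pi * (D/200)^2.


(D/200)^2 = (16.9/200)^2 = 0.0845^2 = 0.00714025
Individual BA = 3.141593 * 0.00714025 = 0.0224318 m^2
Stand BA = 228 * 0.0224318 = 5.11445 ≈ 5.11 m^2/ha

5.11 m^2/ha


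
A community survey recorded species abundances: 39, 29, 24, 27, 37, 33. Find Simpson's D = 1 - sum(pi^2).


Total N = 39 + 29 + 24 + 27 + 37 + 33 = 189
Per-species terms:
  p = 39/189 = 0.206349; p^2 = 0.206349^2 = 0.042580
  p = 29/189 = 0.153439; p^2 = 0.153439^2 = 0.023544
  p = 24/189 = 0.126984; p^2 = 0.126984^2 = 0.016125
  p = 27/189 = 0.142857; p^2 = 0.142857^2 = 0.020408
  p = 37/189 = 0.195767; p^2 = 0.195767^2 = 0.038325
  p = 33/189 = 0.174603; p^2 = 0.174603^2 = 0.030486
sum(p^2) = 0.042580 + 0.023544 + 0.016125 + 0.020408 + 0.038325 + 0.030486 = 0.171468
D = 1 - 0.171468 = 0.828532 ≈ 0.8285

0.8285


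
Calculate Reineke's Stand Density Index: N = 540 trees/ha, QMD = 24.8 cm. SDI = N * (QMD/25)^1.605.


QMD/25 = 24.8/25 = 0.992
(0.992)^1.605 = exp(1.605 * ln(0.992)) = exp(1.605 * (-0.00803217)) = exp(-0.0128916) = 0.987191
SDI = 540 * 0.987191 = 533.083 ≈ 533

533


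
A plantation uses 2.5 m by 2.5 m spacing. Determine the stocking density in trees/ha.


N = 10000 / 2.5^2 = 10000 / 6.25 = 1600.00 ≈ 1600 trees/ha

1600 trees/ha


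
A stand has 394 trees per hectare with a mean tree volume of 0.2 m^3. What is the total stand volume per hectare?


V_stand = 394 * 0.2 = 78.8 m^3/ha

78.8 m^3/ha


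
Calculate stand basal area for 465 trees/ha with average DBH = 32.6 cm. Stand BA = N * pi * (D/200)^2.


(D/200)^2 = (32.6/200)^2 = 0.163^2 = 0.026569
Individual BA = 3.141593 * 0.026569 = 0.0834690 m^2
Stand BA = 465 * 0.0834690 = 38.8131 ≈ 38.81 m^2/ha

38.81 m^2/ha


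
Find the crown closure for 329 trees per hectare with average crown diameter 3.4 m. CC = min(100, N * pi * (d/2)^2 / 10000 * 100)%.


(d/2)^2 = (3.4/2)^2 = 1.7^2 = 2.89
Crown area = 3.141593 * 2.89 = 9.07920 m^2
N * area / 10000 * 100 = 329 * 9.07920 / 10000 * 100 = 29.8706
CC = min(100, 29.8706) = 29.8706 ≈ 29.9%

29.9%


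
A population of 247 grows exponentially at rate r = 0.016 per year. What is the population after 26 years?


r*t = 0.016 * 26 = 0.416
exp(0.416) = 1.51589
N = 247 * 1.51589 = 374.425 ≈ 374

374


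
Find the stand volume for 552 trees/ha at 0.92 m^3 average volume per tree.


V_stand = 552 * 0.92 = 507.84 ≈ 507.8 m^3/ha

507.8 m^3/ha


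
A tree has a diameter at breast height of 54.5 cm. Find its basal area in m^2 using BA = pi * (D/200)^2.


D/200 = 54.5/200 = 0.2725 m
(D/200)^2 = 0.2725^2 = 0.07425625
BA = 3.141593 * 0.07425625 = 0.233283 ≈ 0.2333 m^2

0.2333 m^2


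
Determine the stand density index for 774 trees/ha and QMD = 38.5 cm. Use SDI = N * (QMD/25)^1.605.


QMD/25 = 38.5/25 = 1.54
(1.54)^1.605 = exp(1.605 * ln(1.54)) = exp(1.605 * 0.431782) = exp(0.693010) = 1.99973
SDI = 774 * 1.99973 = 1547.79 ≈ 1548

1548


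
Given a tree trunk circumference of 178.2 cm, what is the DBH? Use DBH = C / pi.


DBH = C / pi = 178.2 / 3.141593 = 56.7228 ≈ 56.72 cm

56.72 cm


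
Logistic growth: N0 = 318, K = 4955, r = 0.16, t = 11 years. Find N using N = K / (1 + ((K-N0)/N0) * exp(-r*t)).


(K - N0)/N0 = (4955 - 318)/318 = 4637/318 = 14.5818
r*t = 0.16 * 11 = 1.76; exp(-1.76) = 0.172045
14.5818 * 0.172045 = 2.50873
1 + 2.50873 = 3.50873
N = 4955 / 3.50873 = 1412.19 ≈ 1412

1412


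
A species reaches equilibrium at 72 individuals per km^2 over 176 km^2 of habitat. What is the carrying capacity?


K = 72 * 176 = 12672 individuals

12672 individuals


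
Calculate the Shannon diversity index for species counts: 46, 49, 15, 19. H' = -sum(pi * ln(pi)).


Total N = 46 + 49 + 15 + 19 = 129
Per-species terms:
  p = 46/129 = 0.356589; ln(p) = -1.031171; p*ln(p) = 0.356589 * (-1.031171) = -0.367704
  p = 49/129 = 0.379845; ln(p) = -0.967992; p*ln(p) = 0.379845 * (-0.967992) = -0.367687
  p = 15/129 = 0.116279; ln(p) = -2.151763; p*ln(p) = 0.116279 * (-2.151763) = -0.250205
  p = 19/129 = 0.147287; ln(p) = -1.915372; p*ln(p) = 0.147287 * (-1.915372) = -0.282109
sum(p*ln(p)) = (-0.367704) + (-0.367687) + (-0.250205) + (-0.282109) = -1.267705
H' = -(-1.267705) = 1.267705 ≈ 1.2677

1.2677


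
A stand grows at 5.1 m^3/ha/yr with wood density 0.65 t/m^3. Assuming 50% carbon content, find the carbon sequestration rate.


C = 5.1 * 0.65 * 0.5 = 1.6575 ≈ 1.66 t C/ha/yr

1.66 t C/ha/yr


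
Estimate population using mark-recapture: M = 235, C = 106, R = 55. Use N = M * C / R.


N = M * C / R = 235 * 106 / 55 = 24910 / 55 = 452.91 ≈ 453

453 individuals


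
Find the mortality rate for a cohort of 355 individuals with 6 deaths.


Mortality rate = 6 / 355 = 0.016901 ≈ 0.0169

0.0169


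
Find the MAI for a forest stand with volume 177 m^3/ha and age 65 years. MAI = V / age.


MAI = 177 / 65 = 2.7231 ≈ 2.72 m^3/ha/yr

2.72 m^3/ha/yr


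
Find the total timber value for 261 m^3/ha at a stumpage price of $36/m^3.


Value = 261 * 36 = $9396/ha

$9396/ha


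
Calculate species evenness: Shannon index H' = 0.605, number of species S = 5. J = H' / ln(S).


ln(5) = 1.60944
J = H' / ln(S) = 0.605 / 1.60944 = 0.375907 ≈ 0.3759

0.3759


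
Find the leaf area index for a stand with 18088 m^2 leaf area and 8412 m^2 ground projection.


LAI = 18088 / 8412 = 2.1503 ≈ 2.15

2.15


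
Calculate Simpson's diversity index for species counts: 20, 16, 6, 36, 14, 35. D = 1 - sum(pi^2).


Total N = 20 + 16 + 6 + 36 + 14 + 35 = 127
Per-species terms:
  p = 20/127 = 0.157480; p^2 = 0.157480^2 = 0.024800
  p = 16/127 = 0.125984; p^2 = 0.125984^2 = 0.015872
  p = 6/127 = 0.047244; p^2 = 0.047244^2 = 0.002232
  p = 36/127 = 0.283465; p^2 = 0.283465^2 = 0.080352
  p = 14/127 = 0.110236; p^2 = 0.110236^2 = 0.012152
  p = 35/127 = 0.275591; p^2 = 0.275591^2 = 0.075950
sum(p^2) = 0.024800 + 0.015872 + 0.002232 + 0.080352 + 0.012152 + 0.075950 = 0.211358
D = 1 - 0.211358 = 0.788642 ≈ 0.7886

0.7886


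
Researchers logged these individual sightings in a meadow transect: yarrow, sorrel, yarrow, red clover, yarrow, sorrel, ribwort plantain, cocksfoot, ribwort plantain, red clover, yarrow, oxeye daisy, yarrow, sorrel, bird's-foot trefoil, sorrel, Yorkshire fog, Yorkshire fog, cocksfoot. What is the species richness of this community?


Total individuals logged = 19
Distinct species (count of individuals): yarrow (5), sorrel (4), red clover (2), ribwort plantain (2), cocksfoot (2), oxeye daisy (1), bird's-foot trefoil (1), Yorkshire fog (2)
Species richness = number of distinct species = 8

8


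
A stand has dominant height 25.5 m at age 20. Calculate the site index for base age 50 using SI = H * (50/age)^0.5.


50/20 = 2.50000
(2.50000)^0.5 = 1.58114
SI = 25.5 * 1.58114 = 40.3191 ≈ 40.3 m

40.3 m


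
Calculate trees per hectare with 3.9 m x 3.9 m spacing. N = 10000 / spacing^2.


N = 10000 / 3.9^2 = 10000 / 15.21 = 657.462 ≈ 657 trees/ha

657 trees/ha


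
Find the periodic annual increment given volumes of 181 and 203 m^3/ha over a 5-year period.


PAI = (V2 - V1) / period = (203 - 181) / 5 = 22 / 5 = 4.40 m^3/ha/yr

4.40 m^3/ha/yr


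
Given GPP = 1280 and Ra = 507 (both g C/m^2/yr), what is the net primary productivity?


NPP = GPP - Ra = 1280 - 507 = 773 g C/m^2/yr

773 g C/m^2/yr


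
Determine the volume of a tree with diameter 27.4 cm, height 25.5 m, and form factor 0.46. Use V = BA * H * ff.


(D/200)^2 = (27.4/200)^2 = 0.137^2 = 0.018769
BA = 3.141593 * 0.018769 = 0.0589646 m^2
V = 0.0589646 * 25.5 * 0.46 = 0.691655 ≈ 0.692 m^3

0.692 m^3


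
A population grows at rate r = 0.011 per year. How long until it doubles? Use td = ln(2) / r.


td = ln(2) / 0.011 = 0.693147 / 0.011 = 63.0134 ≈ 63.0 years

63.0 years


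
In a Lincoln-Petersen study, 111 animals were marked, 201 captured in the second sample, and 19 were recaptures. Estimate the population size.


N = M * C / R = 111 * 201 / 19 = 22311 / 19 = 1174.26 ≈ 1174

1174 individuals


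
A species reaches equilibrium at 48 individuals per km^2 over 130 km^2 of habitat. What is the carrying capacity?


K = 48 * 130 = 6240 individuals

6240 individuals


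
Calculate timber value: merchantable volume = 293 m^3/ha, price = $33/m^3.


Value = 293 * 33 = $9669/ha

$9669/ha


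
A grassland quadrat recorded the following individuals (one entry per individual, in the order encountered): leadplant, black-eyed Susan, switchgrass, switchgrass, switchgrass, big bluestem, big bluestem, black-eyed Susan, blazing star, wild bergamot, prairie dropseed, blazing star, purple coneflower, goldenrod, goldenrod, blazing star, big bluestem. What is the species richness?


Total individuals logged = 17
Distinct species (count of individuals): leadplant (1), black-eyed Susan (2), switchgrass (3), big bluestem (3), blazing star (3), wild bergamot (1), prairie dropseed (1), purple coneflower (1), goldenrod (2)
Species richness = number of distinct species = 9

9


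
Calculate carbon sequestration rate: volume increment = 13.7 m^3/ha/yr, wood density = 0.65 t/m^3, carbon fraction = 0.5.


C = 13.7 * 0.65 * 0.5 = 4.4525 ≈ 4.45 t C/ha/yr

4.45 t C/ha/yr


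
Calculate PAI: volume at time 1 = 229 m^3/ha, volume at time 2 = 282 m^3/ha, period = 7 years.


PAI = (V2 - V1) / period = (282 - 229) / 7 = 53 / 7 = 7.5714 ≈ 7.57 m^3/ha/yr

7.57 m^3/ha/yr


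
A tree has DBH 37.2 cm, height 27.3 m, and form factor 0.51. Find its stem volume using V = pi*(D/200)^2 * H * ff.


(D/200)^2 = (37.2/200)^2 = 0.186^2 = 0.034596
BA = 3.141593 * 0.034596 = 0.108687 m^2
V = 0.108687 * 27.3 * 0.51 = 1.51325 ≈ 1.513 m^3

1.513 m^3


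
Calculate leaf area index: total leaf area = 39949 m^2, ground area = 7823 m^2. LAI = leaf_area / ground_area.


LAI = 39949 / 7823 = 5.1066 ≈ 5.11

5.11


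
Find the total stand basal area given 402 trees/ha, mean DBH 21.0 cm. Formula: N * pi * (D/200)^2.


(D/200)^2 = (21.0/200)^2 = 0.105^2 = 0.011025
Individual BA = 3.141593 * 0.011025 = 0.0346361 m^2
Stand BA = 402 * 0.0346361 = 13.9237 ≈ 13.92 m^2/ha

13.92 m^2/ha


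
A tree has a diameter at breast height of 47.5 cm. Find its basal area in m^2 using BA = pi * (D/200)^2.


D/200 = 47.5/200 = 0.2375 m
(D/200)^2 = 0.2375^2 = 0.05640625
BA = 3.141593 * 0.05640625 = 0.177205 ≈ 0.1772 m^2

0.1772 m^2


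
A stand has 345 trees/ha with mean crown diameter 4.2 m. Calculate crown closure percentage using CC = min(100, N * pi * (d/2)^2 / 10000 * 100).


(d/2)^2 = (4.2/2)^2 = 2.1^2 = 4.41
Crown area = 3.141593 * 4.41 = 13.8544 m^2
N * area / 10000 * 100 = 345 * 13.8544 / 10000 * 100 = 47.7977
CC = min(100, 47.7977) = 47.7977 ≈ 47.8%

47.8%


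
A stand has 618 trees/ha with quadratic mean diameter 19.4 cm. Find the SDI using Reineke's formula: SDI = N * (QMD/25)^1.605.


QMD/25 = 19.4/25 = 0.776
(0.776)^1.605 = exp(1.605 * ln(0.776)) = exp(1.605 * (-0.253603)) = exp(-0.407033) = 0.665622
SDI = 618 * 0.665622 = 411.354 ≈ 411

411


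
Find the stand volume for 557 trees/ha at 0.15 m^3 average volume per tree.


V_stand = 557 * 0.15 = 83.55 ≈ 83.6 m^3/ha

83.6 m^3/ha


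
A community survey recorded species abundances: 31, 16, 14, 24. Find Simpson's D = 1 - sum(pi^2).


Total N = 31 + 16 + 14 + 24 = 85
Per-species terms:
  p = 31/85 = 0.364706; p^2 = 0.364706^2 = 0.133010
  p = 16/85 = 0.188235; p^2 = 0.188235^2 = 0.035432
  p = 14/85 = 0.164706; p^2 = 0.164706^2 = 0.027128
  p = 24/85 = 0.282353; p^2 = 0.282353^2 = 0.079723
sum(p^2) = 0.133010 + 0.035432 + 0.027128 + 0.079723 = 0.275293
D = 1 - 0.275293 = 0.724707 ≈ 0.7247

0.7247


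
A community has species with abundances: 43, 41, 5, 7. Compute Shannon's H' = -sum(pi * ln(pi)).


Total N = 43 + 41 + 5 + 7 = 96
Per-species terms:
  p = 43/96 = 0.447917; ln(p) = -0.803147; p*ln(p) = 0.447917 * (-0.803147) = -0.359743
  p = 41/96 = 0.427083; ln(p) = -0.850777; p*ln(p) = 0.427083 * (-0.850777) = -0.363352
  p = 5/96 = 0.052083; ln(p) = -2.954917; p*ln(p) = 0.052083 * (-2.954917) = -0.153901
  p = 7/96 = 0.072917; ln(p) = -2.618433; p*ln(p) = 0.072917 * (-2.618433) = -0.190928
sum(p*ln(p)) = (-0.359743) + (-0.363352) + (-0.153901) + (-0.190928) = -1.067924
H' = -(-1.067924) = 1.067924 ≈ 1.0679

1.0679


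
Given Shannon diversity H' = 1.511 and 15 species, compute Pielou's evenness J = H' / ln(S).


ln(15) = 2.70805
J = H' / ln(S) = 1.511 / 2.70805 = 0.557966 ≈ 0.5580

0.5580


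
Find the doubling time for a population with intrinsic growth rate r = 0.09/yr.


td = ln(2) / 0.09 = 0.693147 / 0.09 = 7.70163 ≈ 7.7 years

7.7 years


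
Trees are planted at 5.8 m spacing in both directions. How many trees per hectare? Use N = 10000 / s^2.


N = 10000 / 5.8^2 = 10000 / 33.64 = 297.265 ≈ 297 trees/ha

297 trees/ha


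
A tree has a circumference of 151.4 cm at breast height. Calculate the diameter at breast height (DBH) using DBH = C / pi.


DBH = C / pi = 151.4 / 3.141593 = 48.1921 ≈ 48.19 cm

48.19 cm


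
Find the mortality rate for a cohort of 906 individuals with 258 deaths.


Mortality rate = 258 / 906 = 0.284768 ≈ 0.2848

0.2848


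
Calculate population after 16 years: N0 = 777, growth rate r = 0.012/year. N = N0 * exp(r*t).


r*t = 0.012 * 16 = 0.192
exp(0.192) = 1.21167
N = 777 * 1.21167 = 941.468 ≈ 941

941


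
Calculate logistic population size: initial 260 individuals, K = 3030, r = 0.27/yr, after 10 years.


(K - N0)/N0 = (3030 - 260)/260 = 2770/260 = 10.6538
r*t = 0.27 * 10 = 2.7; exp(-2.7) = 0.0672055
10.6538 * 0.0672055 = 0.715994
1 + 0.715994 = 1.71599
N = 3030 / 1.71599 = 1765.74 ≈ 1766

1766


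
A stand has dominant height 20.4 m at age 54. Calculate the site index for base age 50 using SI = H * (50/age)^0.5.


50/54 = 0.925926
(0.925926)^0.5 = 0.962250
SI = 20.4 * 0.962250 = 19.6299 ≈ 19.6 m

19.6 m


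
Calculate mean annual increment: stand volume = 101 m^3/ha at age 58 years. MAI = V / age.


MAI = 101 / 58 = 1.7414 ≈ 1.74 m^3/ha/yr

1.74 m^3/ha/yr


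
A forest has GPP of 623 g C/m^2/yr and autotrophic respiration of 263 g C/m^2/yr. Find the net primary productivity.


NPP = GPP - Ra = 623 - 263 = 360 g C/m^2/yr

360 g C/m^2/yr


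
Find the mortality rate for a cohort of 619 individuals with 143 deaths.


Mortality rate = 143 / 619 = 0.231018 ≈ 0.2310

0.2310


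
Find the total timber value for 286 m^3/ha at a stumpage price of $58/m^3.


Value = 286 * 58 = $16588/ha

$16588/ha


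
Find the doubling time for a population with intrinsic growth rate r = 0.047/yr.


td = ln(2) / 0.047 = 0.693147 / 0.047 = 14.7478 ≈ 14.7 years

14.7 years


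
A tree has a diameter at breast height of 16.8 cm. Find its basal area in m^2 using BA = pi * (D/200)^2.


D/200 = 16.8/200 = 0.084 m
(D/200)^2 = 0.084^2 = 0.007056
BA = 3.141593 * 0.007056 = 0.0221671 ≈ 0.0222 m^2

0.0222 m^2


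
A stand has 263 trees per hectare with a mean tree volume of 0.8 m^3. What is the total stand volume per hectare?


V_stand = 263 * 0.8 = 210.4 m^3/ha

210.4 m^3/ha


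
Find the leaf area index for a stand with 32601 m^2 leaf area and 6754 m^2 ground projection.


LAI = 32601 / 6754 = 4.8269 ≈ 4.83

4.83


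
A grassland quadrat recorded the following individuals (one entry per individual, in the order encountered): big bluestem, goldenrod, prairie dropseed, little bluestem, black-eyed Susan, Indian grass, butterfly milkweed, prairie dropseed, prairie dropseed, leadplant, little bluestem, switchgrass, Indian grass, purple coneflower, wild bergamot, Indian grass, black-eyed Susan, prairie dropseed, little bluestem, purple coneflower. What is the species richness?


Total individuals logged = 20
Distinct species (count of individuals): big bluestem (1), goldenrod (1), prairie dropseed (4), little bluestem (3), black-eyed Susan (2), Indian grass (3), butterfly milkweed (1), leadplant (1), switchgrass (1), purple coneflower (2), wild bergamot (1)
Species richness = number of distinct species = 11

11


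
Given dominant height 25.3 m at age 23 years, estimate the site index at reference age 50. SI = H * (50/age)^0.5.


50/23 = 2.17391
(2.17391)^0.5 = 1.47442
SI = 25.3 * 1.47442 = 37.3028 ≈ 37.3 m

37.3 m


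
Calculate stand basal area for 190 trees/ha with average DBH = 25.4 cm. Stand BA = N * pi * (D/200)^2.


(D/200)^2 = (25.4/200)^2 = 0.127^2 = 0.016129
Individual BA = 3.141593 * 0.016129 = 0.0506708 m^2
Stand BA = 190 * 0.0506708 = 9.62745 ≈ 9.63 m^2/ha

9.63 m^2/ha


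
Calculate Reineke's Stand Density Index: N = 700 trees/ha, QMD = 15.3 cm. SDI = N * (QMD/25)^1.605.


QMD/25 = 15.3/25 = 0.612
(0.612)^1.605 = exp(1.605 * ln(0.612)) = exp(1.605 * (-0.491023)) = exp(-0.788092) = 0.454712
SDI = 700 * 0.454712 = 318.298 ≈ 318

318


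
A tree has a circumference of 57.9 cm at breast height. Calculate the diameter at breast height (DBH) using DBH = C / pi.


DBH = C / pi = 57.9 / 3.141593 = 18.4301 ≈ 18.43 cm

18.43 cm


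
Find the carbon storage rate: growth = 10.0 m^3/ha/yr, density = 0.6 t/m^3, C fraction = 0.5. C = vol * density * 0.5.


C = 10.0 * 0.6 * 0.5 = 3.00 t C/ha/yr

3.00 t C/ha/yr


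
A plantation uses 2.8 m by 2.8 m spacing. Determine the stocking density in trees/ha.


N = 10000 / 2.8^2 = 10000 / 7.84 = 1275.51 ≈ 1276 trees/ha

1276 trees/ha


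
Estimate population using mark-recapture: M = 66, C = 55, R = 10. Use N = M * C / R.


N = M * C / R = 66 * 55 / 10 = 3630 / 10 = 363

363 individuals


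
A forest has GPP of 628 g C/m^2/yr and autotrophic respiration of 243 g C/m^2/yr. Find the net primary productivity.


NPP = GPP - Ra = 628 - 243 = 385 g C/m^2/yr

385 g C/m^2/yr


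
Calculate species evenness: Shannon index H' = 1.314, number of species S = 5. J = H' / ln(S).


ln(5) = 1.60944
J = H' / ln(S) = 1.314 / 1.60944 = 0.816433 ≈ 0.8164

0.8164


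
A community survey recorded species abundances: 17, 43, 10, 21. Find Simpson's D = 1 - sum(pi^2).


Total N = 17 + 43 + 10 + 21 = 91
Per-species terms:
  p = 17/91 = 0.186813; p^2 = 0.186813^2 = 0.034899
  p = 43/91 = 0.472527; p^2 = 0.472527^2 = 0.223282
  p = 10/91 = 0.109890; p^2 = 0.109890^2 = 0.012076
  p = 21/91 = 0.230769; p^2 = 0.230769^2 = 0.053254
sum(p^2) = 0.034899 + 0.223282 + 0.012076 + 0.053254 = 0.323511
D = 1 - 0.323511 = 0.676489 ≈ 0.6765

0.6765


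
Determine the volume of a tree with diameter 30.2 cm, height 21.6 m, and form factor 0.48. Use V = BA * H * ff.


(D/200)^2 = (30.2/200)^2 = 0.151^2 = 0.022801
BA = 3.141593 * 0.022801 = 0.0716315 m^2
V = 0.0716315 * 21.6 * 0.48 = 0.742675 ≈ 0.743 m^3

0.743 m^3


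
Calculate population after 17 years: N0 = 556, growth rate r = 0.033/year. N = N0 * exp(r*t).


r*t = 0.033 * 17 = 0.561
exp(0.561) = 1.75242
N = 556 * 1.75242 = 974.346 ≈ 974

974


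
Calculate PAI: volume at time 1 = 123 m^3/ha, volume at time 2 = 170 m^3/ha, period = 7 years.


PAI = (V2 - V1) / period = (170 - 123) / 7 = 47 / 7 = 6.7143 ≈ 6.71 m^3/ha/yr

6.71 m^3/ha/yr


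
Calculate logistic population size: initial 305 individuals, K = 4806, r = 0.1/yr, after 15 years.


(K - N0)/N0 = (4806 - 305)/305 = 4501/305 = 14.7574
r*t = 0.1 * 15 = 1.5; exp(-1.5) = 0.223130
14.7574 * 0.223130 = 3.29282
1 + 3.29282 = 4.29282
N = 4806 / 4.29282 = 1119.54 ≈ 1120

1120


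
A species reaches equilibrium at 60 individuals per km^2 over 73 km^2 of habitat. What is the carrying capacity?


K = 60 * 73 = 4380 individuals

4380 individuals


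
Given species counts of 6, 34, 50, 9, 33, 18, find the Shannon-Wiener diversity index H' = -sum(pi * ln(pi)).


Total N = 6 + 34 + 50 + 9 + 33 + 18 = 150
Per-species terms:
  p = 6/150 = 0.040000; ln(p) = -3.218876; p*ln(p) = 0.040000 * (-3.218876) = -0.128755
  p = 34/150 = 0.226667; ln(p) = -1.484273; p*ln(p) = 0.226667 * (-1.484273) = -0.336436
  p = 50/150 = 0.333333; ln(p) = -1.098613; p*ln(p) = 0.333333 * (-1.098613) = -0.366204
  p = 9/150 = 0.060000; ln(p) = -2.813411; p*ln(p) = 0.060000 * (-2.813411) = -0.168805
  p = 33/150 = 0.220000; ln(p) = -1.514128; p*ln(p) = 0.220000 * (-1.514128) = -0.333108
  p = 18/150 = 0.120000; ln(p) = -2.120264; p*ln(p) = 0.120000 * (-2.120264) = -0.254432
sum(p*ln(p)) = (-0.128755) + (-0.336436) + (-0.366204) + (-0.168805) + (-0.333108) + (-0.254432) = -1.587740
H' = -(-1.587740) = 1.587740 ≈ 1.5877

1.5877


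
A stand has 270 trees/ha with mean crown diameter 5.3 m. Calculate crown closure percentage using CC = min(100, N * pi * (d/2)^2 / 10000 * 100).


(d/2)^2 = (5.3/2)^2 = 2.65^2 = 7.0225
Crown area = 3.141593 * 7.0225 = 22.0618 m^2
N * area / 10000 * 100 = 270 * 22.0618 / 10000 * 100 = 59.5669
CC = min(100, 59.5669) = 59.5669 ≈ 59.6%

59.6%


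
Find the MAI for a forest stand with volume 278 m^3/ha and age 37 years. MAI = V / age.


MAI = 278 / 37 = 7.5135 ≈ 7.51 m^3/ha/yr

7.51 m^3/ha/yr


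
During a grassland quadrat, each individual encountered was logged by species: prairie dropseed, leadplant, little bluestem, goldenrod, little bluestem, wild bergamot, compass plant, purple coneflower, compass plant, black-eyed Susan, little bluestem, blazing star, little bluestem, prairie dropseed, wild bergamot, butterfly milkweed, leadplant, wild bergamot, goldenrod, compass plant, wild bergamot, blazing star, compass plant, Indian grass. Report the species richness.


Total individuals logged = 24
Distinct species (count of individuals): prairie dropseed (2), leadplant (2), little bluestem (4), goldenrod (2), wild bergamot (4), compass plant (4), purple coneflower (1), black-eyed Susan (1), blazing star (2), butterfly milkweed (1), Indian grass (1)
Species richness = number of distinct species = 11

11


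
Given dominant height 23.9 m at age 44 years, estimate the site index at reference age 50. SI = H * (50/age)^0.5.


50/44 = 1.13636
(1.13636)^0.5 = 1.06600
SI = 23.9 * 1.06600 = 25.4774 ≈ 25.5 m

25.5 m


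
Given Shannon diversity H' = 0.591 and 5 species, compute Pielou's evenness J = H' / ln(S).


ln(5) = 1.60944
J = H' / ln(S) = 0.591 / 1.60944 = 0.367208 ≈ 0.3672

0.3672


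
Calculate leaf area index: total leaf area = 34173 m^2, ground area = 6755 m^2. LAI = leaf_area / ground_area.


LAI = 34173 / 6755 = 5.0589 ≈ 5.06

5.06


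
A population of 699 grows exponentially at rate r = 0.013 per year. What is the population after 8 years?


r*t = 0.013 * 8 = 0.104
exp(0.104) = 1.10960
N = 699 * 1.10960 = 775.610 ≈ 776

776


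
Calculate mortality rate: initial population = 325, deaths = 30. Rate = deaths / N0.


Mortality rate = 30 / 325 = 0.092308 ≈ 0.0923

0.0923


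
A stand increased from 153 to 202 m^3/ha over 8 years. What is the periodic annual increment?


PAI = (V2 - V1) / period = (202 - 153) / 8 = 49 / 8 = 6.1250 ≈ 6.13 m^3/ha/yr

6.13 m^3/ha/yr


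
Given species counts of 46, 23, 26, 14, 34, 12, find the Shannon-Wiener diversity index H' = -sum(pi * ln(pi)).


Total N = 46 + 23 + 26 + 14 + 34 + 12 = 155
Per-species terms:
  p = 46/155 = 0.296774; ln(p) = -1.214784; p*ln(p) = 0.296774 * (-1.214784) = -0.360516
  p = 23/155 = 0.148387; ln(p) = -1.907932; p*ln(p) = 0.148387 * (-1.907932) = -0.283112
  p = 26/155 = 0.167742; ln(p) = -1.785328; p*ln(p) = 0.167742 * (-1.785328) = -0.299474
  p = 14/155 = 0.090323; ln(p) = -2.404363; p*ln(p) = 0.090323 * (-2.404363) = -0.217169
  p = 34/155 = 0.219355; ln(p) = -1.517064; p*ln(p) = 0.219355 * (-1.517064) = -0.332776
  p = 12/155 = 0.077419; ln(p) = -2.558523; p*ln(p) = 0.077419 * (-2.558523) = -0.198078
sum(p*ln(p)) = (-0.360516) + (-0.283112) + (-0.299474) + (-0.217169) + (-0.332776) + (-0.198078) = -1.691125
H' = -(-1.691125) = 1.691125 ≈ 1.6911

1.6911


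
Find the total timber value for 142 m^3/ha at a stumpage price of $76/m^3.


Value = 142 * 76 = $10792/ha

$10792/ha


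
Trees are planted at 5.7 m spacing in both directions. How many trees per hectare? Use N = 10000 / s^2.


N = 10000 / 5.7^2 = 10000 / 32.49 = 307.787 ≈ 308 trees/ha

308 trees/ha
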